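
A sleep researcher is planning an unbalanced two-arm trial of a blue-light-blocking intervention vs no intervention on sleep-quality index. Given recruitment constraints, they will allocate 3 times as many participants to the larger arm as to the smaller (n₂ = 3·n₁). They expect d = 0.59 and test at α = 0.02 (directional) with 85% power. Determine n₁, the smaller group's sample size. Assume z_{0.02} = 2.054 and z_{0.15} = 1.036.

n₁ = 37

With allocation ratio k = n₂/n₁ = 3, Var(x̄₁−x̄₂) = σ²(1/n₁ + 1/(k·n₁)) = σ²·(k+1)/(k·n₁).
So n₁ = (1 + 1/k)·((z_{α} + z_β)/d)² = 1.333 × (3.090/0.59)².
n₁ = 1.333 × 27.43 = 36.6.
Round up: n₁ = 37, giving n₂ = 3 × 37 = 111.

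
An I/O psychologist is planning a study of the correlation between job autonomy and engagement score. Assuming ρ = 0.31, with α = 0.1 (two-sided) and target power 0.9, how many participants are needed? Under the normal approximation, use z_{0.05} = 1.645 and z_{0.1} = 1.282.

Fisher's z: C = ½·ln((1+r)/(1−r)) = ½·ln(1.8986) = 0.3205.
n = ((z_{α/2} + z_β)/C)² + 3.
(1.645 + 1.282) / 0.3205 = 2.927 / 0.3205 = 9.133.
n = 9.133² + 3 = 83.40 + 3 = 86.4.
Round up.

n = 87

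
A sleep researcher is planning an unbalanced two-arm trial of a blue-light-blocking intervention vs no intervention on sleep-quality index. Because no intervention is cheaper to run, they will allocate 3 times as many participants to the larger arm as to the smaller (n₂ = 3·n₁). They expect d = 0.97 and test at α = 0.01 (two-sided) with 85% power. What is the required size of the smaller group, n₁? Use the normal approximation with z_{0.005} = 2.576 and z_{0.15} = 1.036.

n₁ = 19

With allocation ratio k = n₂/n₁ = 3, Var(x̄₁−x̄₂) = σ²(1/n₁ + 1/(k·n₁)) = σ²·(k+1)/(k·n₁).
So n₁ = (1 + 1/k)·((z_{α/2} + z_β)/d)² = 1.333 × (3.612/0.97)².
n₁ = 1.333 × 13.87 = 18.5.
Round up: n₁ = 19, giving n₂ = 3 × 19 = 57.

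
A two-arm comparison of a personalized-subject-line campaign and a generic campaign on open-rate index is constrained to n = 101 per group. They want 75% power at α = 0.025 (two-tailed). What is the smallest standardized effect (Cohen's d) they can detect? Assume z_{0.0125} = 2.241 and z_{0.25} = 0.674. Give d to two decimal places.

d_min ≈ 0.41

For two independent groups of n = 101 each: d_min = (z_{α/2} + z_β)·√(2/n).
z-sum = 2.241 + 0.674 = 2.915.
d_min = 2.915 × √(2/101) = 2.915 × 0.1407 = 0.410.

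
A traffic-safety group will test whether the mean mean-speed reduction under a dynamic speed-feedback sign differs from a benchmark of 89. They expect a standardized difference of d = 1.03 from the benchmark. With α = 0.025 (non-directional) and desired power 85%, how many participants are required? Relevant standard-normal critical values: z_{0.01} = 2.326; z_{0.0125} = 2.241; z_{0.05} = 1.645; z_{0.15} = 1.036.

For a one-sample test: n = ((z_{α/2} + z_β) / d)².
z_{α/2} + z_β = 2.241 + 1.036 = 3.277.
n = (3.277 / 1.03)² = 3.182² = 10.12.
Round up.

n = 11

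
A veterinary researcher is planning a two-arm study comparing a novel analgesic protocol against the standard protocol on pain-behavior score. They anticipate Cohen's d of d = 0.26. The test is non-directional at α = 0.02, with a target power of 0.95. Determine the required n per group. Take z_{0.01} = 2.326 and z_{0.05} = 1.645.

For two independent groups with equal n: n = 2·((z_{α/2} + z_β) / d)².
z_{α/2} + z_β = 2.326 + 1.645 = 3.971.
n = 2 × (3.971 / 0.26)² = 2 × 15.273² = 2 × 233.27 = 466.5.
Round up to the next whole participant.

n = 467 per group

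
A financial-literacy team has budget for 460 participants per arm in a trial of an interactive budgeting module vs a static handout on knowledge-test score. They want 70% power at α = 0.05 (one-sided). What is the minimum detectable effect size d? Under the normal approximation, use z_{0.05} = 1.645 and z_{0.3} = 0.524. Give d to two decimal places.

For two independent groups of n = 460 each: d_min = (z_{α} + z_β)·√(2/n).
z-sum = 1.645 + 0.524 = 2.169.
d_min = 2.169 × √(2/460) = 2.169 × 0.0659 = 0.143.

d_min ≈ 0.14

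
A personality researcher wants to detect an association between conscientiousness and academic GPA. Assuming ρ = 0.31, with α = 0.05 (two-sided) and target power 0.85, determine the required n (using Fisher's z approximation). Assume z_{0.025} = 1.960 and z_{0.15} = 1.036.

n = 91

Fisher's z: C = ½·ln((1+r)/(1−r)) = ½·ln(1.8986) = 0.3205.
n = ((z_{α/2} + z_β)/C)² + 3.
(1.960 + 1.036) / 0.3205 = 2.996 / 0.3205 = 9.348.
n = 9.348² + 3 = 87.38 + 3 = 90.4.
Round up.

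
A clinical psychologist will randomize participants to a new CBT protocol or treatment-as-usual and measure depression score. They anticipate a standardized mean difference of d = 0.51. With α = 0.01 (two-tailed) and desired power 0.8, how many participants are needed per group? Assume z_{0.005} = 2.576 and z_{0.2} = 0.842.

For two independent groups with equal n: n = 2·((z_{α/2} + z_β) / d)².
z_{α/2} + z_β = 2.576 + 0.842 = 3.418.
n = 2 × (3.418 / 0.51)² = 2 × 6.702² = 2 × 44.92 = 89.8.
Round up to the next whole participant.

n = 90 per group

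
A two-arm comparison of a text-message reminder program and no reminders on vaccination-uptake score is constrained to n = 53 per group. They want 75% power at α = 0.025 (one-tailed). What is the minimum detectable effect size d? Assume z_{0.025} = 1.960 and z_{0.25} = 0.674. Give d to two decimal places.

For two independent groups of n = 53 each: d_min = (z_{α} + z_β)·√(2/n).
z-sum = 1.960 + 0.674 = 2.634.
d_min = 2.634 × √(2/53) = 2.634 × 0.1943 = 0.512.

d_min ≈ 0.51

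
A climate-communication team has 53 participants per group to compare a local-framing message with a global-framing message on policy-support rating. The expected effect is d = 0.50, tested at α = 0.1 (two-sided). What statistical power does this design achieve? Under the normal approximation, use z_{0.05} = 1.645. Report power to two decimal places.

For two equal groups, power = Φ(d·√(n/2) − z_{α/2}).
d·√(n/2) = 0.50 × √(53/2) = 0.50 × 5.148 = 2.574.
z_β = 2.574 − 1.645 = 0.929.
Power = Φ(0.929) = 0.824.

power ≈ 0.82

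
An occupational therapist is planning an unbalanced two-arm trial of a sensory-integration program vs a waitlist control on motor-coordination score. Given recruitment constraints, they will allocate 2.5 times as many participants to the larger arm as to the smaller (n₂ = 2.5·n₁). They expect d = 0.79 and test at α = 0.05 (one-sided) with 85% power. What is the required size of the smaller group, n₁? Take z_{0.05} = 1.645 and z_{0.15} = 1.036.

With allocation ratio k = n₂/n₁ = 2.5, Var(x̄₁−x̄₂) = σ²(1/n₁ + 1/(k·n₁)) = σ²·(k+1)/(k·n₁).
So n₁ = (1 + 1/k)·((z_{α} + z_β)/d)² = 1.400 × (2.681/0.79)².
n₁ = 1.400 × 11.52 = 16.1.
Round up: n₁ = 17, giving n₂ = ⌈2.5 × 17⌉ = ⌈42.5⌉ = 43.

n₁ = 17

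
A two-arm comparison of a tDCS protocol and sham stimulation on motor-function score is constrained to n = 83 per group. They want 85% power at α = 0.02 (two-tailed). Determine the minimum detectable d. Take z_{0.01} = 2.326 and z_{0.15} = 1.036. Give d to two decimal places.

For two independent groups of n = 83 each: d_min = (z_{α/2} + z_β)·√(2/n).
z-sum = 2.326 + 1.036 = 3.362.
d_min = 3.362 × √(2/83) = 3.362 × 0.1552 = 0.522.

d_min ≈ 0.52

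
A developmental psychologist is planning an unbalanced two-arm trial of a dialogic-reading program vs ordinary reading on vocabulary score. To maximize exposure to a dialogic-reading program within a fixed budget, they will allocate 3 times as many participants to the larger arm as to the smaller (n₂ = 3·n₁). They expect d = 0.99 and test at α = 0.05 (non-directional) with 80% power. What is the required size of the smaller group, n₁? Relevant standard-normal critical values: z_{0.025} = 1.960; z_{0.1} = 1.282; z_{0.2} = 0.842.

n₁ = 11

With allocation ratio k = n₂/n₁ = 3, Var(x̄₁−x̄₂) = σ²(1/n₁ + 1/(k·n₁)) = σ²·(k+1)/(k·n₁).
So n₁ = (1 + 1/k)·((z_{α/2} + z_β)/d)² = 1.333 × (2.802/0.99)².
n₁ = 1.333 × 8.01 = 10.7.
Round up: n₁ = 11, giving n₂ = 3 × 11 = 33.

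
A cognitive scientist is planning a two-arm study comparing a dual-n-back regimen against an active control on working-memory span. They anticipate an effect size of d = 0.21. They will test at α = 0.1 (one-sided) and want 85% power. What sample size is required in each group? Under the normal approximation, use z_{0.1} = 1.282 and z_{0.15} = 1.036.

n = 244 per group

For two independent groups with equal n: n = 2·((z_{α} + z_β) / d)².
z_{α} + z_β = 1.282 + 1.036 = 2.318.
n = 2 × (2.318 / 0.21)² = 2 × 11.038² = 2 × 121.84 = 243.7.
Round up to the next whole participant.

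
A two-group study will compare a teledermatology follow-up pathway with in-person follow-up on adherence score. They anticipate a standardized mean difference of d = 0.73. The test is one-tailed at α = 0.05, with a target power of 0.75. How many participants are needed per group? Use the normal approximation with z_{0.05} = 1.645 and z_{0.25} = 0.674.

For two independent groups with equal n: n = 2·((z_{α} + z_β) / d)².
z_{α} + z_β = 1.645 + 0.674 = 2.319.
n = 2 × (2.319 / 0.73)² = 2 × 3.177² = 2 × 10.09 = 20.2.
Round up to the next whole participant.

n = 21 per group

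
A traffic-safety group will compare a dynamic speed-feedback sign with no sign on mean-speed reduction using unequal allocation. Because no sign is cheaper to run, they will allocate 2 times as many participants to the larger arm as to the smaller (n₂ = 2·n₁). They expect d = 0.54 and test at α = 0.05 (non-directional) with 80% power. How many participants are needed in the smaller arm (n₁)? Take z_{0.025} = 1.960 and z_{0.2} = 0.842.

With allocation ratio k = n₂/n₁ = 2, Var(x̄₁−x̄₂) = σ²(1/n₁ + 1/(k·n₁)) = σ²·(k+1)/(k·n₁).
So n₁ = (1 + 1/k)·((z_{α/2} + z_β)/d)² = 1.500 × (2.802/0.54)².
n₁ = 1.500 × 26.92 = 40.4.
Round up: n₁ = 41, giving n₂ = 2 × 41 = 82.

n₁ = 41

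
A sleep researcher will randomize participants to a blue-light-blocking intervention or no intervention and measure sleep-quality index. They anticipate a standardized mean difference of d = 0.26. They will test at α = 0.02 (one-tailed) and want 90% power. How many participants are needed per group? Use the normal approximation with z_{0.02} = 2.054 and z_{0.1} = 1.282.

n = 330 per group

For two independent groups with equal n: n = 2·((z_{α} + z_β) / d)².
z_{α} + z_β = 2.054 + 1.282 = 3.336.
n = 2 × (3.336 / 0.26)² = 2 × 12.831² = 2 × 164.63 = 329.3.
Round up to the next whole participant.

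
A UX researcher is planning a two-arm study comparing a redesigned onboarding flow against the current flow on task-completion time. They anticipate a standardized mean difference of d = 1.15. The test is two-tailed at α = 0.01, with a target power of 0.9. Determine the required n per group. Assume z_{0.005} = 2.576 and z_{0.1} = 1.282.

n = 23 per group

For two independent groups with equal n: n = 2·((z_{α/2} + z_β) / d)².
z_{α/2} + z_β = 2.576 + 1.282 = 3.858.
n = 2 × (3.858 / 1.15)² = 2 × 3.355² = 2 × 11.25 = 22.5.
Round up to the next whole participant.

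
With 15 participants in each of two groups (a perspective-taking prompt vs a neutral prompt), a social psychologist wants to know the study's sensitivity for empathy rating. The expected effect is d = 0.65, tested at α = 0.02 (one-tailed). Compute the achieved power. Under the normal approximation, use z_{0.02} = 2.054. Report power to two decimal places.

power ≈ 0.39

For two equal groups, power = Φ(d·√(n/2) − z_{α}).
d·√(n/2) = 0.65 × √(15/2) = 0.65 × 2.739 = 1.780.
z_β = 1.780 − 2.054 = -0.274.
Power = Φ(-0.274) = 0.392.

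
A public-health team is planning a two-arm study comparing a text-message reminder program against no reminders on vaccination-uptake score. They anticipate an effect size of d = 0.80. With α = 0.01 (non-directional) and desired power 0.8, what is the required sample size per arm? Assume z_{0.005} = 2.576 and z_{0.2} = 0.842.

n = 37 per group

For two independent groups with equal n: n = 2·((z_{α/2} + z_β) / d)².
z_{α/2} + z_β = 2.576 + 0.842 = 3.418.
n = 2 × (3.418 / 0.80)² = 2 × 4.272² = 2 × 18.25 = 36.5.
Round up to the next whole participant.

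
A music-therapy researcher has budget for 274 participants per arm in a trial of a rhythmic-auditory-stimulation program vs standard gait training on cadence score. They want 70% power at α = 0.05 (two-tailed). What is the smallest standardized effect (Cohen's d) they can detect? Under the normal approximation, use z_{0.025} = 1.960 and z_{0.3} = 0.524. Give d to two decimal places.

d_min ≈ 0.21

For two independent groups of n = 274 each: d_min = (z_{α/2} + z_β)·√(2/n).
z-sum = 1.960 + 0.524 = 2.484.
d_min = 2.484 × √(2/274) = 2.484 × 0.0854 = 0.212.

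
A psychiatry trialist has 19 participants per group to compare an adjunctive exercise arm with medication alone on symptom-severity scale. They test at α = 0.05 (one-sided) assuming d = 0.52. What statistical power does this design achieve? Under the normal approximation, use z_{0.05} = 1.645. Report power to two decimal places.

power ≈ 0.48

For two equal groups, power = Φ(d·√(n/2) − z_{α}).
d·√(n/2) = 0.52 × √(19/2) = 0.52 × 3.082 = 1.603.
z_β = 1.603 − 1.645 = -0.042.
Power = Φ(-0.042) = 0.483.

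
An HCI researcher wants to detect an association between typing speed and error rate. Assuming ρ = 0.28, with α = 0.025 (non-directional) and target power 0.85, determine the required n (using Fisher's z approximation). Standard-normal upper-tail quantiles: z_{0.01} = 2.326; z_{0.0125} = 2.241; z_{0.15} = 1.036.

n = 133

Fisher's z: C = ½·ln((1+r)/(1−r)) = ½·ln(1.7778) = 0.2877.
n = ((z_{α/2} + z_β)/C)² + 3.
(2.241 + 1.036) / 0.2877 = 3.277 / 0.2877 = 11.390.
n = 11.390² + 3 = 129.74 + 3 = 132.7.
Round up.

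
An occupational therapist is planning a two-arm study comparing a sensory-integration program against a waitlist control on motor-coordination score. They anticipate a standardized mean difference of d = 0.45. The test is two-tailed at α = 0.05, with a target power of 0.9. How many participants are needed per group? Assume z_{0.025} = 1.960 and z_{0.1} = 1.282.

For two independent groups with equal n: n = 2·((z_{α/2} + z_β) / d)².
z_{α/2} + z_β = 1.960 + 1.282 = 3.242.
n = 2 × (3.242 / 0.45)² = 2 × 7.204² = 2 × 51.90 = 103.8.
Round up to the next whole participant.

n = 104 per group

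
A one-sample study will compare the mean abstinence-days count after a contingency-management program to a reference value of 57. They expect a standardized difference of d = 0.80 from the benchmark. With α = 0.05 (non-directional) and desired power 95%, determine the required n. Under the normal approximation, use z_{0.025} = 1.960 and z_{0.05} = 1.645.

For a one-sample test: n = ((z_{α/2} + z_β) / d)².
z_{α/2} + z_β = 1.960 + 1.645 = 3.605.
n = (3.605 / 0.80)² = 4.506² = 20.31.
Round up.

n = 21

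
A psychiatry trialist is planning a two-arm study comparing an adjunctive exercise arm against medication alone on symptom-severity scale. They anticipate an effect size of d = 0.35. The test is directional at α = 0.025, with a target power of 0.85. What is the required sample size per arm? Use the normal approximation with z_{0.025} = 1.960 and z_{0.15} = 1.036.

For two independent groups with equal n: n = 2·((z_{α} + z_β) / d)².
z_{α} + z_β = 1.960 + 1.036 = 2.996.
n = 2 × (2.996 / 0.35)² = 2 × 8.560² = 2 × 73.27 = 146.5.
Round up to the next whole participant.

n = 147 per group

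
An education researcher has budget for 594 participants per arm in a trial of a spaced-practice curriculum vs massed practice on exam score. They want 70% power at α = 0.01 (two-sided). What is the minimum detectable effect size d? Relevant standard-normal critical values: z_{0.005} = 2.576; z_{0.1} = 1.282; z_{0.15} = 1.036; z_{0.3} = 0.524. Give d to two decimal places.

d_min ≈ 0.18

For two independent groups of n = 594 each: d_min = (z_{α/2} + z_β)·√(2/n).
z-sum = 2.576 + 0.524 = 3.100.
d_min = 3.100 × √(2/594) = 3.100 × 0.0580 = 0.180.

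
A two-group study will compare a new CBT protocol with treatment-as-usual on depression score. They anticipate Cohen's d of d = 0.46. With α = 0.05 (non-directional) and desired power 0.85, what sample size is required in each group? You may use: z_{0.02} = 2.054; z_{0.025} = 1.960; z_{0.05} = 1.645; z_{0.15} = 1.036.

n = 85 per group

For two independent groups with equal n: n = 2·((z_{α/2} + z_β) / d)².
z_{α/2} + z_β = 1.960 + 1.036 = 2.996.
n = 2 × (2.996 / 0.46)² = 2 × 6.513² = 2 × 42.42 = 84.8.
Round up to the next whole participant.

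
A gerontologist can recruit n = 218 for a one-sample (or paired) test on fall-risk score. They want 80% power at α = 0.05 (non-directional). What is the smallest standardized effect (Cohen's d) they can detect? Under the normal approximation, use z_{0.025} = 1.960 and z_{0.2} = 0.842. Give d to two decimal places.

For a single sample (or paired design) of n = 218: d_min = (z_{α/2} + z_β)/√n.
z-sum = 1.960 + 0.842 = 2.802.
d_min = 2.802 / √218 = 2.802 / 14.765 = 0.190.

d_min ≈ 0.19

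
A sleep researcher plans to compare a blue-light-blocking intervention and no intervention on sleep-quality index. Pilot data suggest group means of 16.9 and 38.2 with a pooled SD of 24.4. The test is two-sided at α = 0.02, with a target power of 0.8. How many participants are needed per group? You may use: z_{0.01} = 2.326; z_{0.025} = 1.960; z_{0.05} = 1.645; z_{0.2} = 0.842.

n = 27 per group

Cohen's d = |M₁ − M₂| / SD_pooled = |16.9 − 38.2| / 24.4 = 21.3 / 24.4 = 0.873.
For two independent groups with equal n: n = 2·((z_{α/2} + z_β) / d)².
z_{α/2} + z_β = 2.326 + 0.842 = 3.168.
n = 2 × (3.168 / 0.873)² = 2 × 3.629² = 2 × 13.17 = 26.3.
Round up to the next whole participant.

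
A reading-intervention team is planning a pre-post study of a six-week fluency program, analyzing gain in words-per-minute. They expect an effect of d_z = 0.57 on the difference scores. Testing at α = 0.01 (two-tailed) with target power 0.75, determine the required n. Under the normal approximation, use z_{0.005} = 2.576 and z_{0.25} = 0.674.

n = 33 pairs

For a paired (one-sample on differences) test: n = ((z_{α/2} + z_β) / d)².
z_{α/2} + z_β = 2.576 + 0.674 = 3.250.
n = (3.250 / 0.57)² = 5.702² = 32.51.
Round up.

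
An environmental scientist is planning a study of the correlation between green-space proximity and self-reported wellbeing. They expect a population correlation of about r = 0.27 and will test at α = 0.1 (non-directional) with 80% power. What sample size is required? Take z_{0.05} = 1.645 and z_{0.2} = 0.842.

n = 84

Fisher's z: C = ½·ln((1+r)/(1−r)) = ½·ln(1.7397) = 0.2769.
n = ((z_{α/2} + z_β)/C)² + 3.
(1.645 + 0.842) / 0.2769 = 2.487 / 0.2769 = 8.982.
n = 8.982² + 3 = 80.67 + 3 = 83.7.
Round up.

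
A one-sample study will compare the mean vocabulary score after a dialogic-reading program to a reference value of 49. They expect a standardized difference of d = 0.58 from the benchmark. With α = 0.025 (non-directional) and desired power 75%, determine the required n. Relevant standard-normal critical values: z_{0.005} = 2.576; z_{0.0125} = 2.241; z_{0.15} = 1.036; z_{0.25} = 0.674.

For a one-sample test: n = ((z_{α/2} + z_β) / d)².
z_{α/2} + z_β = 2.241 + 0.674 = 2.915.
n = (2.915 / 0.58)² = 5.026² = 25.26.
Round up.

n = 26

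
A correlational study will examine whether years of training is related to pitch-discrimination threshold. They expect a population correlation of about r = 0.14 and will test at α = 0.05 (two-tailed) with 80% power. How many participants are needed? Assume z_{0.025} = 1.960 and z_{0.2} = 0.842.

Fisher's z: C = ½·ln((1+r)/(1−r)) = ½·ln(1.3256) = 0.1409.
n = ((z_{α/2} + z_β)/C)² + 3.
(1.960 + 0.842) / 0.1409 = 2.802 / 0.1409 = 19.886.
n = 19.886² + 3 = 395.47 + 3 = 398.5.
Round up.

n = 399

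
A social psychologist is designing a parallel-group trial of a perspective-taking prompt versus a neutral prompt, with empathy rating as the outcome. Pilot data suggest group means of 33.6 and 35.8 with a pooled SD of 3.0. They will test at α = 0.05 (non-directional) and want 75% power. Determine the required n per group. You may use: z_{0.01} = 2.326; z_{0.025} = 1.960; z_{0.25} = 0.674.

Cohen's d = |M₁ − M₂| / SD_pooled = |33.6 − 35.8| / 3.0 = 2.2 / 3.0 = 0.733.
For two independent groups with equal n: n = 2·((z_{α/2} + z_β) / d)².
z_{α/2} + z_β = 1.960 + 0.674 = 2.634.
n = 2 × (2.634 / 0.733)² = 2 × 3.593² = 2 × 12.91 = 25.8.
Round up to the next whole participant.

n = 26 per group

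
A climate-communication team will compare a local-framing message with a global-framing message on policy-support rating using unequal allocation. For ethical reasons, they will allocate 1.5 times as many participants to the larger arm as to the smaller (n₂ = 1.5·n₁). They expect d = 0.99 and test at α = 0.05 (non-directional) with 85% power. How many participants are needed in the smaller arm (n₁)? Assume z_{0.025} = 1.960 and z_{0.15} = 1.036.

With allocation ratio k = n₂/n₁ = 1.5, Var(x̄₁−x̄₂) = σ²(1/n₁ + 1/(k·n₁)) = σ²·(k+1)/(k·n₁).
So n₁ = (1 + 1/k)·((z_{α/2} + z_β)/d)² = 1.667 × (2.996/0.99)².
n₁ = 1.667 × 9.16 = 15.3.
Round up: n₁ = 16, giving n₂ = 1.5 × 16 = 24.

n₁ = 16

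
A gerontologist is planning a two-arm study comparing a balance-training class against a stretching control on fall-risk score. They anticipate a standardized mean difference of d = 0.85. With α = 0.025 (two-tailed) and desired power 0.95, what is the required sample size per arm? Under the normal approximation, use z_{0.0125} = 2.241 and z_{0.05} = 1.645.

For two independent groups with equal n: n = 2·((z_{α/2} + z_β) / d)².
z_{α/2} + z_β = 2.241 + 1.645 = 3.886.
n = 2 × (3.886 / 0.85)² = 2 × 4.572² = 2 × 20.90 = 41.8.
Round up to the next whole participant.

n = 42 per group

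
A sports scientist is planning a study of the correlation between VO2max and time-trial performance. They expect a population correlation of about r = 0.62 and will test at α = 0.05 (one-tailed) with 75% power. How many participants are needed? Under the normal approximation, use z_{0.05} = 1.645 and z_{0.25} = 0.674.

Fisher's z: C = ½·ln((1+r)/(1−r)) = ½·ln(4.2632) = 0.7250.
n = ((z_{α} + z_β)/C)² + 3.
(1.645 + 0.674) / 0.7250 = 2.319 / 0.7250 = 3.199.
n = 3.199² + 3 = 10.23 + 3 = 13.2.
Round up.

n = 14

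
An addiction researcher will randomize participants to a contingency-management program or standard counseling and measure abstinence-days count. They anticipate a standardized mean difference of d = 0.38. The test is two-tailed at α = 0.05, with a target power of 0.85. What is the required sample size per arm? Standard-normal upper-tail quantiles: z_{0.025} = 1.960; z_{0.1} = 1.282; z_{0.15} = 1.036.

For two independent groups with equal n: n = 2·((z_{α/2} + z_β) / d)².
z_{α/2} + z_β = 1.960 + 1.036 = 2.996.
n = 2 × (2.996 / 0.38)² = 2 × 7.884² = 2 × 62.16 = 124.3.
Round up to the next whole participant.

n = 125 per group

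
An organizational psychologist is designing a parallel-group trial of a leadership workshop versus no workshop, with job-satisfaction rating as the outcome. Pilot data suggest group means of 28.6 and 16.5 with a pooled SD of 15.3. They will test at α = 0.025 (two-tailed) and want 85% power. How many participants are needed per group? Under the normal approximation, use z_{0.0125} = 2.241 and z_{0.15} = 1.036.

Cohen's d = |M₁ − M₂| / SD_pooled = |28.6 − 16.5| / 15.3 = 12.1 / 15.3 = 0.791.
For two independent groups with equal n: n = 2·((z_{α/2} + z_β) / d)².
z_{α/2} + z_β = 2.241 + 1.036 = 3.277.
n = 2 × (3.277 / 0.791)² = 2 × 4.143² = 2 × 17.16 = 34.3.
Round up to the next whole participant.

n = 35 per group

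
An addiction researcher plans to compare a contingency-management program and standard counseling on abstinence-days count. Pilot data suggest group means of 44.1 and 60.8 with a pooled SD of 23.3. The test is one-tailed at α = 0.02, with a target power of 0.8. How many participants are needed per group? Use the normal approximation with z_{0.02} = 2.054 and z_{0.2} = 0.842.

n = 33 per group

Cohen's d = |M₁ − M₂| / SD_pooled = |44.1 − 60.8| / 23.3 = 16.7 / 23.3 = 0.717.
For two independent groups with equal n: n = 2·((z_{α} + z_β) / d)².
z_{α} + z_β = 2.054 + 0.842 = 2.896.
n = 2 × (2.896 / 0.717)² = 2 × 4.039² = 2 × 16.31 = 32.6.
Round up to the next whole participant.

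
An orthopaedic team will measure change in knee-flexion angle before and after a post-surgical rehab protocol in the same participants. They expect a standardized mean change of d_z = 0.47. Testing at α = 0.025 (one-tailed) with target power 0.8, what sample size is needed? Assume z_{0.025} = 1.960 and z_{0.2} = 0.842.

For a paired (one-sample on differences) test: n = ((z_{α} + z_β) / d)².
z_{α} + z_β = 1.960 + 0.842 = 2.802.
n = (2.802 / 0.47)² = 5.962² = 35.54.
Round up.

n = 36 pairs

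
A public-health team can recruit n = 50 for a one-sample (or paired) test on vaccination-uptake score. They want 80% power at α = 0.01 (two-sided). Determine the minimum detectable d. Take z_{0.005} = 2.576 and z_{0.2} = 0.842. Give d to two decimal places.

For a single sample (or paired design) of n = 50: d_min = (z_{α/2} + z_β)/√n.
z-sum = 2.576 + 0.842 = 3.418.
d_min = 3.418 / √50 = 3.418 / 7.071 = 0.483.

d_min ≈ 0.48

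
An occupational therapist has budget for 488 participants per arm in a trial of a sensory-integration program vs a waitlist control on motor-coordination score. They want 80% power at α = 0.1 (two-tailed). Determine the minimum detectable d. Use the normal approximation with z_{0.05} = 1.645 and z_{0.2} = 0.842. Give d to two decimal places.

d_min ≈ 0.16

For two independent groups of n = 488 each: d_min = (z_{α/2} + z_β)·√(2/n).
z-sum = 1.645 + 0.842 = 2.487.
d_min = 2.487 × √(2/488) = 2.487 × 0.0640 = 0.159.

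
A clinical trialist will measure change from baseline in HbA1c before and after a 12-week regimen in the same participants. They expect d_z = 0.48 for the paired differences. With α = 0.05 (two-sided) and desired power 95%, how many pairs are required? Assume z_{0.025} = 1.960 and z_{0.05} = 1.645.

For a paired (one-sample on differences) test: n = ((z_{α/2} + z_β) / d)².
z_{α/2} + z_β = 1.960 + 1.645 = 3.605.
n = (3.605 / 0.48)² = 7.510² = 56.41.
Round up.

n = 57 pairs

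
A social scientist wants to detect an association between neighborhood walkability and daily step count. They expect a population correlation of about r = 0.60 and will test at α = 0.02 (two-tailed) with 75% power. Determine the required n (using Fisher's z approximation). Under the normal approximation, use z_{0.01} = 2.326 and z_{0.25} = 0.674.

n = 22

Fisher's z: C = ½·ln((1+r)/(1−r)) = ½·ln(4.0000) = 0.6931.
n = ((z_{α/2} + z_β)/C)² + 3.
(2.326 + 0.674) / 0.6931 = 3.000 / 0.6931 = 4.328.
n = 4.328² + 3 = 18.73 + 3 = 21.7.
Round up.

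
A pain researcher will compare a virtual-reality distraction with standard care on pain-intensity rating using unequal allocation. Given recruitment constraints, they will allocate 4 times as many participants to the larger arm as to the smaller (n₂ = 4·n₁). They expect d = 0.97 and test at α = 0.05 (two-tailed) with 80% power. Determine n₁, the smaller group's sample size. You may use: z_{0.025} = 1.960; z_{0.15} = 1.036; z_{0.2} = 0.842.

With allocation ratio k = n₂/n₁ = 4, Var(x̄₁−x̄₂) = σ²(1/n₁ + 1/(k·n₁)) = σ²·(k+1)/(k·n₁).
So n₁ = (1 + 1/k)·((z_{α/2} + z_β)/d)² = 1.250 × (2.802/0.97)².
n₁ = 1.250 × 8.34 = 10.4.
Round up: n₁ = 11, giving n₂ = 4 × 11 = 44.

n₁ = 11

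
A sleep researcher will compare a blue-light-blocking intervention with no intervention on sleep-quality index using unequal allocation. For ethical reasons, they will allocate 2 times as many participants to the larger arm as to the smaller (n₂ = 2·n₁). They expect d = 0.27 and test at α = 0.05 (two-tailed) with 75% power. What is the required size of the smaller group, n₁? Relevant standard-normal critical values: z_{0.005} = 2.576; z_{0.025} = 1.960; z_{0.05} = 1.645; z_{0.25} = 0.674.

n₁ = 143

With allocation ratio k = n₂/n₁ = 2, Var(x̄₁−x̄₂) = σ²(1/n₁ + 1/(k·n₁)) = σ²·(k+1)/(k·n₁).
So n₁ = (1 + 1/k)·((z_{α/2} + z_β)/d)² = 1.500 × (2.634/0.27)².
n₁ = 1.500 × 95.17 = 142.8.
Round up: n₁ = 143, giving n₂ = 2 × 143 = 286.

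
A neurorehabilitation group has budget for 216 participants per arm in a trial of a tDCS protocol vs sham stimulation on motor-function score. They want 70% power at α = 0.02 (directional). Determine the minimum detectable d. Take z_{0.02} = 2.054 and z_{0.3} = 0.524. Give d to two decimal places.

For two independent groups of n = 216 each: d_min = (z_{α} + z_β)·√(2/n).
z-sum = 2.054 + 0.524 = 2.578.
d_min = 2.578 × √(2/216) = 2.578 × 0.0962 = 0.248.

d_min ≈ 0.25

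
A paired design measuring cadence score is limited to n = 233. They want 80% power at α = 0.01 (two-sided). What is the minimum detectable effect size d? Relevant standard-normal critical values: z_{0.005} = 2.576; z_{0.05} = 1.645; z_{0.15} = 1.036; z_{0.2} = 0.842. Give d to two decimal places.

For a single sample (or paired design) of n = 233: d_min = (z_{α/2} + z_β)/√n.
z-sum = 2.576 + 0.842 = 3.418.
d_min = 3.418 / √233 = 3.418 / 15.264 = 0.224.

d_min ≈ 0.22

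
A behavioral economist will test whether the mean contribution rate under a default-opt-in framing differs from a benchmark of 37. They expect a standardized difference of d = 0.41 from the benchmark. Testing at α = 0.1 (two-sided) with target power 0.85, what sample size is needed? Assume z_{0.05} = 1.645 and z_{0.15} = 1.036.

n = 43

For a one-sample test: n = ((z_{α/2} + z_β) / d)².
z_{α/2} + z_β = 1.645 + 1.036 = 2.681.
n = (2.681 / 0.41)² = 6.539² = 42.76.
Round up.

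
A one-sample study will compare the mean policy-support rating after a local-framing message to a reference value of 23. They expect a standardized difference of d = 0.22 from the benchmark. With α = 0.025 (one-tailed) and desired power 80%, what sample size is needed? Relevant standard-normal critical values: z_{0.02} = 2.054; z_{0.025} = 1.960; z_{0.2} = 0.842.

For a one-sample test: n = ((z_{α} + z_β) / d)².
z_{α} + z_β = 1.960 + 0.842 = 2.802.
n = (2.802 / 0.22)² = 12.736² = 162.21.
Round up.

n = 163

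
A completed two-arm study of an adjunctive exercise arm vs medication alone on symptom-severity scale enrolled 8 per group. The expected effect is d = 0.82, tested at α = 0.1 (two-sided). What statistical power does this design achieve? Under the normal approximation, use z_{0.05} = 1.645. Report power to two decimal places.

For two equal groups, power = Φ(d·√(n/2) − z_{α/2}).
d·√(n/2) = 0.82 × √(8/2) = 0.82 × 2.000 = 1.640.
z_β = 1.640 − 1.645 = -0.005.
Power = Φ(-0.005) = 0.498.

power ≈ 0.50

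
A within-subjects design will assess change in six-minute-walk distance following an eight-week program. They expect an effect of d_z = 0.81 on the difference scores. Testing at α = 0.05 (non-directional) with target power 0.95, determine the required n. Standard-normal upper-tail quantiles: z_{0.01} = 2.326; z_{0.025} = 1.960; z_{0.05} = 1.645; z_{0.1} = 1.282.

n = 20 pairs

For a paired (one-sample on differences) test: n = ((z_{α/2} + z_β) / d)².
z_{α/2} + z_β = 1.960 + 1.645 = 3.605.
n = (3.605 / 0.81)² = 4.451² = 19.81.
Round up.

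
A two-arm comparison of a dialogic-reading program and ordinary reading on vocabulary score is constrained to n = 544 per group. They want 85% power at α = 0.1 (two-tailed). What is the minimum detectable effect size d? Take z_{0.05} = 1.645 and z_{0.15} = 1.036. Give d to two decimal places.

For two independent groups of n = 544 each: d_min = (z_{α/2} + z_β)·√(2/n).
z-sum = 1.645 + 1.036 = 2.681.
d_min = 2.681 × √(2/544) = 2.681 × 0.0606 = 0.163.

d_min ≈ 0.16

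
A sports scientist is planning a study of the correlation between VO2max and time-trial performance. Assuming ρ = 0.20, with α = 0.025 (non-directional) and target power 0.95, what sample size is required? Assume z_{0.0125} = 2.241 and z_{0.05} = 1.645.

n = 371

Fisher's z: C = ½·ln((1+r)/(1−r)) = ½·ln(1.5000) = 0.2027.
n = ((z_{α/2} + z_β)/C)² + 3.
(2.241 + 1.645) / 0.2027 = 3.886 / 0.2027 = 19.171.
n = 19.171² + 3 = 367.53 + 3 = 370.5.
Round up.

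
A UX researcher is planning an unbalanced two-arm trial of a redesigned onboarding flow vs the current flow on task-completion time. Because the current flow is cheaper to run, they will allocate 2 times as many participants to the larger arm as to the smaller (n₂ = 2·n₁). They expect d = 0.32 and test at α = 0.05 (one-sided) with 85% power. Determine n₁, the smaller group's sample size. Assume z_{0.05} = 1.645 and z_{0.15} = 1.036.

n₁ = 106

With allocation ratio k = n₂/n₁ = 2, Var(x̄₁−x̄₂) = σ²(1/n₁ + 1/(k·n₁)) = σ²·(k+1)/(k·n₁).
So n₁ = (1 + 1/k)·((z_{α} + z_β)/d)² = 1.500 × (2.681/0.32)².
n₁ = 1.500 × 70.19 = 105.3.
Round up: n₁ = 106, giving n₂ = 2 × 106 = 212.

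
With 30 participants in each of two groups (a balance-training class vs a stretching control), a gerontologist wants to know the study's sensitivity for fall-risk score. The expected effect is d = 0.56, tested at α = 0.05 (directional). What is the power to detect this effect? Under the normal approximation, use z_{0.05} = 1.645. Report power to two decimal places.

For two equal groups, power = Φ(d·√(n/2) − z_{α}).
d·√(n/2) = 0.56 × √(30/2) = 0.56 × 3.873 = 2.169.
z_β = 2.169 − 1.645 = 0.524.
Power = Φ(0.524) = 0.700.

power ≈ 0.70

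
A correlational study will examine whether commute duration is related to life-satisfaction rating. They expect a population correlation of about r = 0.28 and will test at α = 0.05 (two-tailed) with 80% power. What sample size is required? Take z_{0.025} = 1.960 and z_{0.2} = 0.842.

Fisher's z: C = ½·ln((1+r)/(1−r)) = ½·ln(1.7778) = 0.2877.
n = ((z_{α/2} + z_β)/C)² + 3.
(1.960 + 0.842) / 0.2877 = 2.802 / 0.2877 = 9.739.
n = 9.739² + 3 = 94.85 + 3 = 97.9.
Round up.

n = 98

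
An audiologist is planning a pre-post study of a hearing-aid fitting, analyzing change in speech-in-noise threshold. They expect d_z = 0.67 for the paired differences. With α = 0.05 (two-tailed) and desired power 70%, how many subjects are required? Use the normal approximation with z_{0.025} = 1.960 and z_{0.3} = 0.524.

n = 14 pairs

For a paired (one-sample on differences) test: n = ((z_{α/2} + z_β) / d)².
z_{α/2} + z_β = 1.960 + 0.524 = 2.484.
n = (2.484 / 0.67)² = 3.707² = 13.75.
Round up.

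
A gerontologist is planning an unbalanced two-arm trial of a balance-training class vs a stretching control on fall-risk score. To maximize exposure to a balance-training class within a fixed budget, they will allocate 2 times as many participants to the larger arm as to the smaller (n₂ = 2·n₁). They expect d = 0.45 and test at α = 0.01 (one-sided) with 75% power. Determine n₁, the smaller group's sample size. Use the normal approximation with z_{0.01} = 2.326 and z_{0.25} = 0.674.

n₁ = 67

With allocation ratio k = n₂/n₁ = 2, Var(x̄₁−x̄₂) = σ²(1/n₁ + 1/(k·n₁)) = σ²·(k+1)/(k·n₁).
So n₁ = (1 + 1/k)·((z_{α} + z_β)/d)² = 1.500 × (3.000/0.45)².
n₁ = 1.500 × 44.44 = 66.7.
Round up: n₁ = 67, giving n₂ = 2 × 67 = 134.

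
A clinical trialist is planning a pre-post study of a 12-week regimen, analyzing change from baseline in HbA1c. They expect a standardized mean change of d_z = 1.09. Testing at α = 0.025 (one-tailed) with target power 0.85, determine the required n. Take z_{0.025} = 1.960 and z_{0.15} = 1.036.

For a paired (one-sample on differences) test: n = ((z_{α} + z_β) / d)².
z_{α} + z_β = 1.960 + 1.036 = 2.996.
n = (2.996 / 1.09)² = 2.749² = 7.55.
Round up.

n = 8 pairs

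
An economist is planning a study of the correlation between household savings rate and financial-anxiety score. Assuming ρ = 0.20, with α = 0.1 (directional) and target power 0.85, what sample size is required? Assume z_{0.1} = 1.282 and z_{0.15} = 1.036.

n = 134

Fisher's z: C = ½·ln((1+r)/(1−r)) = ½·ln(1.5000) = 0.2027.
n = ((z_{α} + z_β)/C)² + 3.
(1.282 + 1.036) / 0.2027 = 2.318 / 0.2027 = 11.436.
n = 11.436² + 3 = 130.77 + 3 = 133.8.
Round up.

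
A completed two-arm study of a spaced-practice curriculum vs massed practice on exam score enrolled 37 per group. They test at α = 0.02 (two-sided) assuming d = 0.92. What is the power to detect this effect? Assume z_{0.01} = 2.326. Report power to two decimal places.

For two equal groups, power = Φ(d·√(n/2) − z_{α/2}).
d·√(n/2) = 0.92 × √(37/2) = 0.92 × 4.301 = 3.957.
z_β = 3.957 − 2.326 = 1.631.
Power = Φ(1.631) = 0.949.

power ≈ 0.95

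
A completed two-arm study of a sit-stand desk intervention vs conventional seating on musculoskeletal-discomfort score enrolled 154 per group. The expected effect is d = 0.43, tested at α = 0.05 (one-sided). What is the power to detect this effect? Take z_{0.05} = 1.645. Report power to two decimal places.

For two equal groups, power = Φ(d·√(n/2) − z_{α}).
d·√(n/2) = 0.43 × √(154/2) = 0.43 × 8.775 = 3.773.
z_β = 3.773 − 1.645 = 2.128.
Power = Φ(2.128) = 0.983.

power ≈ 0.98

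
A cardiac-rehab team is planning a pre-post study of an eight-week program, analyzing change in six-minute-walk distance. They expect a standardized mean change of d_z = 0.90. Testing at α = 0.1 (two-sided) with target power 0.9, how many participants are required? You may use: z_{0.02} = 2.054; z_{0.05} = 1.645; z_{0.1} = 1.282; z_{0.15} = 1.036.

n = 11 pairs

For a paired (one-sample on differences) test: n = ((z_{α/2} + z_β) / d)².
z_{α/2} + z_β = 1.645 + 1.282 = 2.927.
n = (2.927 / 0.90)² = 3.252² = 10.58.
Round up.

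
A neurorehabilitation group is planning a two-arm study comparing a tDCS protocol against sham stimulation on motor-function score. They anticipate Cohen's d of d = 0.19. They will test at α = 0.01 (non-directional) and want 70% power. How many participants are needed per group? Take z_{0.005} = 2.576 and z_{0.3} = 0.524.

For two independent groups with equal n: n = 2·((z_{α/2} + z_β) / d)².
z_{α/2} + z_β = 2.576 + 0.524 = 3.100.
n = 2 × (3.100 / 0.19)² = 2 × 16.316² = 2 × 266.20 = 532.4.
Round up to the next whole participant.

n = 533 per group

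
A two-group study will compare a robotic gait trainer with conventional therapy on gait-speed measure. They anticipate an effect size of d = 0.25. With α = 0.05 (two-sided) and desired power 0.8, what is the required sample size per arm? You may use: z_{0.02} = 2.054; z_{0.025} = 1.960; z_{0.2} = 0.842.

n = 252 per group

For two independent groups with equal n: n = 2·((z_{α/2} + z_β) / d)².
z_{α/2} + z_β = 1.960 + 0.842 = 2.802.
n = 2 × (2.802 / 0.25)² = 2 × 11.208² = 2 × 125.62 = 251.2.
Round up to the next whole participant.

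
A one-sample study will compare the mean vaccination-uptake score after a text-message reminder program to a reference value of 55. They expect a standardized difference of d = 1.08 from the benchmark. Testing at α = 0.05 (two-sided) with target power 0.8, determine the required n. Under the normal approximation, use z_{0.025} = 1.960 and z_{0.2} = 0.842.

For a one-sample test: n = ((z_{α/2} + z_β) / d)².
z_{α/2} + z_β = 1.960 + 0.842 = 2.802.
n = (2.802 / 1.08)² = 2.594² = 6.73.
Round up.

n = 7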